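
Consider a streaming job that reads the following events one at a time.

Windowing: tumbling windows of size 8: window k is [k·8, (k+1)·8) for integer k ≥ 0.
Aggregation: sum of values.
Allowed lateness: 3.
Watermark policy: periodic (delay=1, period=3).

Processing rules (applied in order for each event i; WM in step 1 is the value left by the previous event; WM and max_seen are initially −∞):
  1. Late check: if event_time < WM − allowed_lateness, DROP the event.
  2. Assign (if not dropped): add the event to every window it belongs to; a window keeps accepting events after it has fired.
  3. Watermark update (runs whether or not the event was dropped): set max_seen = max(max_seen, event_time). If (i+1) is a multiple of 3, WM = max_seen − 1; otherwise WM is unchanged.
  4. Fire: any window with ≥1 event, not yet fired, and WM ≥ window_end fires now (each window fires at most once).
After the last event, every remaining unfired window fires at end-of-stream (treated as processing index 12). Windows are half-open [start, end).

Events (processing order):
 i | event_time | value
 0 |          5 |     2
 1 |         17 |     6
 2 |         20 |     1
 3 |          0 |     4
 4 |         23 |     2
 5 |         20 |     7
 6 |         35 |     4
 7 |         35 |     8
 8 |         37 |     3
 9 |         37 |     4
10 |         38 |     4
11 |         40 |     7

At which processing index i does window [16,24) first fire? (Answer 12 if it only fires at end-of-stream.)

i=0 t=5 v=2: → [0,8); WM=−∞
i=1 t=17 v=6: → [16,24); WM=−∞
i=2 t=20 v=1: → [16,24); WM=19; [0,8) fires=2
i=3 t=0 v=4: DROP (t<19-3); WM=19
i=4 t=23 v=2: → [16,24); WM=19
i=5 t=20 v=7: → [16,24); WM=22
i=6 t=35 v=4: → [32,40); WM=22
i=7 t=35 v=8: → [32,40); WM=22
i=8 t=37 v=3: → [32,40); WM=36; [16,24) fires=16
i=9 t=37 v=4: → [32,40); WM=36
i=10 t=38 v=4: → [32,40); WM=36
i=11 t=40 v=7: → [40,48); WM=39

8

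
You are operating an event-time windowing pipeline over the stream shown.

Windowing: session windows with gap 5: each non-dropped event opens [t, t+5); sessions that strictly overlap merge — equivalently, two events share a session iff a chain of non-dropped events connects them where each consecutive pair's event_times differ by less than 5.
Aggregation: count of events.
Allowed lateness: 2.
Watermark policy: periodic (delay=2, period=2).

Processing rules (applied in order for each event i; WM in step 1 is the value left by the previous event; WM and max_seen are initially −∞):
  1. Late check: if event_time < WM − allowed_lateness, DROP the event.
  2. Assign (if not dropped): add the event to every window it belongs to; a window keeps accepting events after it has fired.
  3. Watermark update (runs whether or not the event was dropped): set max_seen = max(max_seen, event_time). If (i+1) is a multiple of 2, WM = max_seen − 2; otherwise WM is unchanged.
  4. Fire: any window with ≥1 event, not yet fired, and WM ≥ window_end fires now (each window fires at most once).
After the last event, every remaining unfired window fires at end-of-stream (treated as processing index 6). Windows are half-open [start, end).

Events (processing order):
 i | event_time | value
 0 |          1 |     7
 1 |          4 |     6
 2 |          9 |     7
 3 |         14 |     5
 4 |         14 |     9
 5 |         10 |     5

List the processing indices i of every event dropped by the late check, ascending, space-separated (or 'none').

i=0 t=1 v=7: → [1,6); WM=−∞
i=1 t=4 v=6: → [1,9); WM=2
i=2 t=9 v=7: → [9,14); WM=2
i=3 t=14 v=5: → [14,19); WM=12
i=4 t=14 v=9: → [14,19); WM=12
i=5 t=10 v=5: → [9,19); WM=12

none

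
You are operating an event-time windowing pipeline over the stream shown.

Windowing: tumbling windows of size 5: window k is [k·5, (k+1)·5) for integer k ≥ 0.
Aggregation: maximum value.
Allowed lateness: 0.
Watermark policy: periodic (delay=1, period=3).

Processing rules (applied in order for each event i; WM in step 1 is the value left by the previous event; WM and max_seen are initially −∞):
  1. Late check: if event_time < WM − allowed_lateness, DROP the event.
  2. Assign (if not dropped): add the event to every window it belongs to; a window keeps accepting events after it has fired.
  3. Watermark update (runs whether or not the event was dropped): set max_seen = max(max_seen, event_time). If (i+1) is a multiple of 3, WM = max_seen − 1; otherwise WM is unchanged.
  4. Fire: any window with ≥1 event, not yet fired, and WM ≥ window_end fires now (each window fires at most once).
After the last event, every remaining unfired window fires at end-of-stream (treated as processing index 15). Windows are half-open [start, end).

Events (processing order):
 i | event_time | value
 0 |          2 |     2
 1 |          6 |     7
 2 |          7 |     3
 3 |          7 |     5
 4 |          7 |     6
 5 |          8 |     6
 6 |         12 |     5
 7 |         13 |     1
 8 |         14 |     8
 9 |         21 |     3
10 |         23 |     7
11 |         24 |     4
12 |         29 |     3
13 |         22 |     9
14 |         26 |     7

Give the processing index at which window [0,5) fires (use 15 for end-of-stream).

i=0 t=2 v=2: → [0,5); WM=−∞
i=1 t=6 v=7: → [5,10); WM=−∞
i=2 t=7 v=3: → [5,10); WM=6; [0,5) fires=2
i=3 t=7 v=5: → [5,10); WM=6
i=4 t=7 v=6: → [5,10); WM=6
i=5 t=8 v=6: → [5,10); WM=7
i=6 t=12 v=5: → [10,15); WM=7
i=7 t=13 v=1: → [10,15); WM=7
i=8 t=14 v=8: → [10,15); WM=13; [5,10) fires=7
i=9 t=21 v=3: → [20,25); WM=13
i=10 t=23 v=7: → [20,25); WM=13
i=11 t=24 v=4: → [20,25); WM=23; [10,15) fires=8
i=12 t=29 v=3: → [25,30); WM=23
i=13 t=22 v=9: DROP (t<23-0); WM=23
i=14 t=26 v=7: → [25,30); WM=28; [20,25) fires=7

2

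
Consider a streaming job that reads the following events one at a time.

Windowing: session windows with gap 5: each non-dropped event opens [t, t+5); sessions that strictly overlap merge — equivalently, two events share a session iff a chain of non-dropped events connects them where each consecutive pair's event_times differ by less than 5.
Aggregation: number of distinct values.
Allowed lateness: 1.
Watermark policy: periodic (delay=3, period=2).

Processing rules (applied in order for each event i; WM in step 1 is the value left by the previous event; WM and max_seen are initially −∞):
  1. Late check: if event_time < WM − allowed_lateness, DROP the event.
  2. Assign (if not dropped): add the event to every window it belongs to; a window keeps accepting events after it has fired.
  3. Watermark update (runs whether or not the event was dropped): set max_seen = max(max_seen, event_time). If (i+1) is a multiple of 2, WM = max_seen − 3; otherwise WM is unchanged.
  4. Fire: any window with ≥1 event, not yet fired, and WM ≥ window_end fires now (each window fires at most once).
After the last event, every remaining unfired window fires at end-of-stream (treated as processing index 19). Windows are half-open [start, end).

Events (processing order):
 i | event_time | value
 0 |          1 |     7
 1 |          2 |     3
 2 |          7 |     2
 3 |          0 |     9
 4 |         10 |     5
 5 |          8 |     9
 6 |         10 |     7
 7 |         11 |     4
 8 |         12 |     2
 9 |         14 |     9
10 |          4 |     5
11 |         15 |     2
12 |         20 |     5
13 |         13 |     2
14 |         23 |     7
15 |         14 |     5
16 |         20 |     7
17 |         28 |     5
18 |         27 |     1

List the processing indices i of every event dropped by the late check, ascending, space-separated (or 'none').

i=0 t=1 v=7: → [1,6); WM=−∞
i=1 t=2 v=3: → [1,7); WM=-1
i=2 t=7 v=2: → [7,12); WM=-1
i=3 t=0 v=9: → [0,7); WM=4
i=4 t=10 v=5: → [7,15); WM=4
i=5 t=8 v=9: → [7,15); WM=7
i=6 t=10 v=7: → [7,15); WM=7
i=7 t=11 v=4: → [7,16); WM=8
i=8 t=12 v=2: → [7,17); WM=8
i=9 t=14 v=9: → [7,19); WM=11
i=10 t=4 v=5: DROP (t<11-1); WM=11
i=11 t=15 v=2: → [7,20); WM=12
i=12 t=20 v=5: → [20,25); WM=12
i=13 t=13 v=2: → [7,20); WM=17
i=14 t=23 v=7: → [20,28); WM=17
i=15 t=14 v=5: DROP (t<17-1); WM=20
i=16 t=20 v=7: → [20,28); WM=20
i=17 t=28 v=5: → [28,33); WM=25
i=18 t=27 v=1: → [20,33); WM=25

10 15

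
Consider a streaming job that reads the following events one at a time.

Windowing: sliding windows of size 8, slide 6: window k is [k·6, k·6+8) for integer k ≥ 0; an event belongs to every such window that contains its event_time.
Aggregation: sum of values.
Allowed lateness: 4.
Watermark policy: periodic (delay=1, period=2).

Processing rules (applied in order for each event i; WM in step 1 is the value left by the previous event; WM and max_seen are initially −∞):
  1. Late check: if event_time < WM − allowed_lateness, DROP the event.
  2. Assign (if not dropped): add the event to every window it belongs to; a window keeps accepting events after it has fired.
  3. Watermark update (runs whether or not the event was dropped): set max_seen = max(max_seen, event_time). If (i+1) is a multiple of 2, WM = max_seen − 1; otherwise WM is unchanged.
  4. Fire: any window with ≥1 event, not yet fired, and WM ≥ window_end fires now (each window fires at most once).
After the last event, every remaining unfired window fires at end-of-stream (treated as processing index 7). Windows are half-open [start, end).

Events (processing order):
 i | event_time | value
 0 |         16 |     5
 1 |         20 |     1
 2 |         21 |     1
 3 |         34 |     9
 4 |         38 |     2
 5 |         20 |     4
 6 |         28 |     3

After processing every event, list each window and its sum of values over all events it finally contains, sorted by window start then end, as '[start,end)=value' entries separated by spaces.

[12,20)=5 [18,26)=2 [30,38)=9 [36,44)=2

i=0 t=16 v=5: → [12,20); WM=−∞
i=1 t=20 v=1: → [18,26); WM=19
i=2 t=21 v=1: → [18,26); WM=19
i=3 t=34 v=9: → [30,38); WM=33; [12,20) fires=5 [18,26) fires=2
i=4 t=38 v=2: → [36,44); WM=33
i=5 t=20 v=4: DROP (t<33-4); WM=37
i=6 t=28 v=3: DROP (t<37-4); WM=37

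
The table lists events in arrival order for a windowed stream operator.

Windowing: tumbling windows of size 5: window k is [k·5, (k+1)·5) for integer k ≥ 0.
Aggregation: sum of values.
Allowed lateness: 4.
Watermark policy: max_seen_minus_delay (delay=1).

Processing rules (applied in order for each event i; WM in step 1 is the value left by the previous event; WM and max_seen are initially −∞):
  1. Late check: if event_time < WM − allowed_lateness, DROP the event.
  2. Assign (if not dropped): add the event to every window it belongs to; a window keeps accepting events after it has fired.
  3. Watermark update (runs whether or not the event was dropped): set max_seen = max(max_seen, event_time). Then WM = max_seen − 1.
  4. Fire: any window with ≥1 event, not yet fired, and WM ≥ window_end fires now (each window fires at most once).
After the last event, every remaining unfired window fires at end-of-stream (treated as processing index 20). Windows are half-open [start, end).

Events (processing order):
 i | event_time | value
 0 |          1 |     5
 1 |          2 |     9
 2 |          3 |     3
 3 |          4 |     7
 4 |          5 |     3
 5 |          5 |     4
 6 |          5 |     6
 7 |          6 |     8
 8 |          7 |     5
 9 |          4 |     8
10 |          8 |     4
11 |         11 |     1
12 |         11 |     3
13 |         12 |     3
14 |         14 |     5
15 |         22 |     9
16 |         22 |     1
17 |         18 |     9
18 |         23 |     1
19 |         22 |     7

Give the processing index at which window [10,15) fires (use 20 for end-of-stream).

i=0 t=1 v=5: → [0,5); WM=0
i=1 t=2 v=9: → [0,5); WM=1
i=2 t=3 v=3: → [0,5); WM=2
i=3 t=4 v=7: → [0,5); WM=3
i=4 t=5 v=3: → [5,10); WM=4
i=5 t=5 v=4: → [5,10); WM=4
i=6 t=5 v=6: → [5,10); WM=4
i=7 t=6 v=8: → [5,10); WM=5; [0,5) fires=24
i=8 t=7 v=5: → [5,10); WM=6
i=9 t=4 v=8: → [0,5); WM=6
i=10 t=8 v=4: → [5,10); WM=7
i=11 t=11 v=1: → [10,15); WM=10; [5,10) fires=30
i=12 t=11 v=3: → [10,15); WM=10
i=13 t=12 v=3: → [10,15); WM=11
i=14 t=14 v=5: → [10,15); WM=13
i=15 t=22 v=9: → [20,25); WM=21; [10,15) fires=12
i=16 t=22 v=1: → [20,25); WM=21
i=17 t=18 v=9: → [15,20); WM=21; [15,20) fires=9
i=18 t=23 v=1: → [20,25); WM=22
i=19 t=22 v=7: → [20,25); WM=22

15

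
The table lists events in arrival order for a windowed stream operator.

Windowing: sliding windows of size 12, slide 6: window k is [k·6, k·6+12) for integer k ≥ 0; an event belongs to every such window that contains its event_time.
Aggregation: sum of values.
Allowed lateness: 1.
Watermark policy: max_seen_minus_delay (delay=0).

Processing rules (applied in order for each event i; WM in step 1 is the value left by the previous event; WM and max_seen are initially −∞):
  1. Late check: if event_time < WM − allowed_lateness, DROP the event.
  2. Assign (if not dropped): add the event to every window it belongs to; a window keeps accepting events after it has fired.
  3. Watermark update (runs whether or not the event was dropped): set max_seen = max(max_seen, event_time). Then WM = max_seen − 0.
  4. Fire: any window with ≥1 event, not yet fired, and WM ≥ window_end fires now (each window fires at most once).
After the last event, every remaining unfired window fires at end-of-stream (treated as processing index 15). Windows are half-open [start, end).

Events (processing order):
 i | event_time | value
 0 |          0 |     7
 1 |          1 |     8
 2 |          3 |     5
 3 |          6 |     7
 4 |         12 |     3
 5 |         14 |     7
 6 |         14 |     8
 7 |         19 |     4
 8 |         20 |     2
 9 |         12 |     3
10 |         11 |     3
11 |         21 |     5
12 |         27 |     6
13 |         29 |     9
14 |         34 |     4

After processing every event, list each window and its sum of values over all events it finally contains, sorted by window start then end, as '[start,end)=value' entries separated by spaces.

[0,12)=27 [6,18)=25 [12,24)=29 [18,30)=26 [24,36)=19 [30,42)=4

i=0 t=0 v=7: → [0,12); WM=0
i=1 t=1 v=8: → [0,12); WM=1
i=2 t=3 v=5: → [0,12); WM=3
i=3 t=6 v=7: → [6,18),[0,12); WM=6
i=4 t=12 v=3: → [12,24),[6,18); WM=12; [0,12) fires=27
i=5 t=14 v=7: → [12,24),[6,18); WM=14
i=6 t=14 v=8: → [12,24),[6,18); WM=14
i=7 t=19 v=4: → [18,30),[12,24); WM=19; [6,18) fires=25
i=8 t=20 v=2: → [18,30),[12,24); WM=20
i=9 t=12 v=3: DROP (t<20-1); WM=20
i=10 t=11 v=3: DROP (t<20-1); WM=20
i=11 t=21 v=5: → [18,30),[12,24); WM=21
i=12 t=27 v=6: → [24,36),[18,30); WM=27; [12,24) fires=29
i=13 t=29 v=9: → [24,36),[18,30); WM=29
i=14 t=34 v=4: → [30,42),[24,36); WM=34; [18,30) fires=26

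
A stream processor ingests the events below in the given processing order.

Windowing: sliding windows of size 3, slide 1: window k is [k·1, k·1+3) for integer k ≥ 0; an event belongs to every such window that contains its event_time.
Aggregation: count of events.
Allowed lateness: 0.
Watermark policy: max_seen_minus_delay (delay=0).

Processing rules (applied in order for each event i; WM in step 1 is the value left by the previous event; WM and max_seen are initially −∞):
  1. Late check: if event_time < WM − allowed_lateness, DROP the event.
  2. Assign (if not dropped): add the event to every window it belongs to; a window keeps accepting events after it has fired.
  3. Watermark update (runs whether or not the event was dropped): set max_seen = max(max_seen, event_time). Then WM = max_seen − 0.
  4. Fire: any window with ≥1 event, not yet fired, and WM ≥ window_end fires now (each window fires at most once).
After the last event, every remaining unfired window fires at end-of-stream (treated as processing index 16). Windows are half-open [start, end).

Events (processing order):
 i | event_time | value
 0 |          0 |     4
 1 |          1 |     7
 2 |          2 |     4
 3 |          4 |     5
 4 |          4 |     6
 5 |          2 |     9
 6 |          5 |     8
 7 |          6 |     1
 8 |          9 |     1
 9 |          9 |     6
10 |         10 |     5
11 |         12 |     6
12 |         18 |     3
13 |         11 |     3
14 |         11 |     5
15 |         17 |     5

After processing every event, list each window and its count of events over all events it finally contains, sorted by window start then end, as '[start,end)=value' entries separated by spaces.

i=0 t=0 v=4: → [0,3); WM=0
i=1 t=1 v=7: → [1,4),[0,3); WM=1
i=2 t=2 v=4: → [2,5),[1,4),[0,3); WM=2
i=3 t=4 v=5: → [4,7),[3,6),[2,5); WM=4; [0,3) fires=3 [1,4) fires=2
i=4 t=4 v=6: → [4,7),[3,6),[2,5); WM=4
i=5 t=2 v=9: DROP (t<4-0); WM=4
i=6 t=5 v=8: → [5,8),[4,7),[3,6); WM=5; [2,5) fires=3
i=7 t=6 v=1: → [6,9),[5,8),[4,7); WM=6; [3,6) fires=3
i=8 t=9 v=1: → [9,12),[8,11),[7,10); WM=9; [4,7) fires=4 [5,8) fires=2 [6,9) fires=1
i=9 t=9 v=6: → [9,12),[8,11),[7,10); WM=9
i=10 t=10 v=5: → [10,13),[9,12),[8,11); WM=10; [7,10) fires=2
i=11 t=12 v=6: → [12,15),[11,14),[10,13); WM=12; [8,11) fires=3 [9,12) fires=3
i=12 t=18 v=3: → [18,21),[17,20),[16,19); WM=18; [10,13) fires=2 [11,14) fires=1 [12,15) fires=1
i=13 t=11 v=3: DROP (t<18-0); WM=18
i=14 t=11 v=5: DROP (t<18-0); WM=18
i=15 t=17 v=5: DROP (t<18-0); WM=18

[0,3)=3 [1,4)=2 [2,5)=3 [3,6)=3 [4,7)=4 [5,8)=2 [6,9)=1 [7,10)=2 [8,11)=3 [9,12)=3 [10,13)=2 [11,14)=1 [12,15)=1 [16,19)=1 [17,20)=1 [18,21)=1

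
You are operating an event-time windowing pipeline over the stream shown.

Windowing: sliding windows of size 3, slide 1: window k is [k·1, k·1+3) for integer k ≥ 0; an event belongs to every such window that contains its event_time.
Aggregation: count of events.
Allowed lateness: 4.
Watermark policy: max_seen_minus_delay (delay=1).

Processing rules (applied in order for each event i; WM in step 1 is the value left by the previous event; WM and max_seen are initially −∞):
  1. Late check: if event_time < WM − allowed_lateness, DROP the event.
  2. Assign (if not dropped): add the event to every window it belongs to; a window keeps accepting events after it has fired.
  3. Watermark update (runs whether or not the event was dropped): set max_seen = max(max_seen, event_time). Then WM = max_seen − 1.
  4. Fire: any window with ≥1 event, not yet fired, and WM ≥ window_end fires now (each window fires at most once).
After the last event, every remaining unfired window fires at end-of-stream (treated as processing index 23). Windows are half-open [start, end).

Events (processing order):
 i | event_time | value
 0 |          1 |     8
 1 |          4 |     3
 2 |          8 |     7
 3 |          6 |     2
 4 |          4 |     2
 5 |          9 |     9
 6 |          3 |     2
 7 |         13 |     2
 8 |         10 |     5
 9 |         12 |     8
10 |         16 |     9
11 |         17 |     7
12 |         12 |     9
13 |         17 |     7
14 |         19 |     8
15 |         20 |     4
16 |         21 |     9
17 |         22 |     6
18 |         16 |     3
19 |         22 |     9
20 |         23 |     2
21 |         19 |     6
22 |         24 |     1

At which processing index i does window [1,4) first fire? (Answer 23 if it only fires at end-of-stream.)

i=0 t=1 v=8: → [1,4),[0,3); WM=0
i=1 t=4 v=3: → [4,7),[3,6),[2,5); WM=3; [0,3) fires=1
i=2 t=8 v=7: → [8,11),[7,10),[6,9); WM=7; [1,4) fires=1 [2,5) fires=1 [3,6) fires=1 [4,7) fires=1
i=3 t=6 v=2: → [6,9),[5,8),[4,7); WM=7
i=4 t=4 v=2: → [4,7),[3,6),[2,5); WM=7
i=5 t=9 v=9: → [9,12),[8,11),[7,10); WM=8; [5,8) fires=1
i=6 t=3 v=2: DROP (t<8-4); WM=8
i=7 t=13 v=2: → [13,16),[12,15),[11,14); WM=12; [6,9) fires=2 [7,10) fires=2 [8,11) fires=2 [9,12) fires=1
i=8 t=10 v=5: → [10,13),[9,12),[8,11); WM=12
i=9 t=12 v=8: → [12,15),[11,14),[10,13); WM=12
i=10 t=16 v=9: → [16,19),[15,18),[14,17); WM=15; [10,13) fires=2 [11,14) fires=2 [12,15) fires=2
i=11 t=17 v=7: → [17,20),[16,19),[15,18); WM=16; [13,16) fires=1
i=12 t=12 v=9: → [12,15),[11,14),[10,13); WM=16
i=13 t=17 v=7: → [17,20),[16,19),[15,18); WM=16
i=14 t=19 v=8: → [19,22),[18,21),[17,20); WM=18; [14,17) fires=1 [15,18) fires=3
i=15 t=20 v=4: → [20,23),[19,22),[18,21); WM=19; [16,19) fires=3
i=16 t=21 v=9: → [21,24),[20,23),[19,22); WM=20; [17,20) fires=3
i=17 t=22 v=6: → [22,25),[21,24),[20,23); WM=21; [18,21) fires=2
i=18 t=16 v=3: DROP (t<21-4); WM=21
i=19 t=22 v=9: → [22,25),[21,24),[20,23); WM=21
i=20 t=23 v=2: → [23,26),[22,25),[21,24); WM=22; [19,22) fires=3
i=21 t=19 v=6: → [19,22),[18,21),[17,20); WM=22
i=22 t=24 v=1: → [24,27),[23,26),[22,25); WM=23; [20,23) fires=4

2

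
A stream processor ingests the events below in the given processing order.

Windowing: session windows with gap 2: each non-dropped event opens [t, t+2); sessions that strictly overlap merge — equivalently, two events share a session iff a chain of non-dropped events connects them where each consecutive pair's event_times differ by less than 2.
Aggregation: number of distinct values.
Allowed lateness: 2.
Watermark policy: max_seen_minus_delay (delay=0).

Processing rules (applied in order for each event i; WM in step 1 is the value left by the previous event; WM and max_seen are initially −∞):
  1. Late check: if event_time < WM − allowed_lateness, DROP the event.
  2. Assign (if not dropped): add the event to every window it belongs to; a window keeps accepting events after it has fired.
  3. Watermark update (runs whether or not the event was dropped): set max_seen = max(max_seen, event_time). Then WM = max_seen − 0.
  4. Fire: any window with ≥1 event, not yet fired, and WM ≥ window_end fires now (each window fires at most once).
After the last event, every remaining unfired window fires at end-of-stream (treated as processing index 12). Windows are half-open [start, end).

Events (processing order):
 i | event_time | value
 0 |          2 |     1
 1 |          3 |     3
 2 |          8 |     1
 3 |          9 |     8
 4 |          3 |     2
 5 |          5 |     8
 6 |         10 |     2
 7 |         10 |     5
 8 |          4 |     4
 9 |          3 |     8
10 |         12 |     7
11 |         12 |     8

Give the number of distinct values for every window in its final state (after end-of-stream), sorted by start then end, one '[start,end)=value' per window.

[2,5)=2 [8,12)=4 [12,14)=2

i=0 t=2 v=1: → [2,4); WM=2
i=1 t=3 v=3: → [2,5); WM=3
i=2 t=8 v=1: → [8,10); WM=8
i=3 t=9 v=8: → [8,11); WM=9
i=4 t=3 v=2: DROP (t<9-2); WM=9
i=5 t=5 v=8: DROP (t<9-2); WM=9
i=6 t=10 v=2: → [8,12); WM=10
i=7 t=10 v=5: → [8,12); WM=10
i=8 t=4 v=4: DROP (t<10-2); WM=10
i=9 t=3 v=8: DROP (t<10-2); WM=10
i=10 t=12 v=7: → [12,14); WM=12
i=11 t=12 v=8: → [12,14); WM=12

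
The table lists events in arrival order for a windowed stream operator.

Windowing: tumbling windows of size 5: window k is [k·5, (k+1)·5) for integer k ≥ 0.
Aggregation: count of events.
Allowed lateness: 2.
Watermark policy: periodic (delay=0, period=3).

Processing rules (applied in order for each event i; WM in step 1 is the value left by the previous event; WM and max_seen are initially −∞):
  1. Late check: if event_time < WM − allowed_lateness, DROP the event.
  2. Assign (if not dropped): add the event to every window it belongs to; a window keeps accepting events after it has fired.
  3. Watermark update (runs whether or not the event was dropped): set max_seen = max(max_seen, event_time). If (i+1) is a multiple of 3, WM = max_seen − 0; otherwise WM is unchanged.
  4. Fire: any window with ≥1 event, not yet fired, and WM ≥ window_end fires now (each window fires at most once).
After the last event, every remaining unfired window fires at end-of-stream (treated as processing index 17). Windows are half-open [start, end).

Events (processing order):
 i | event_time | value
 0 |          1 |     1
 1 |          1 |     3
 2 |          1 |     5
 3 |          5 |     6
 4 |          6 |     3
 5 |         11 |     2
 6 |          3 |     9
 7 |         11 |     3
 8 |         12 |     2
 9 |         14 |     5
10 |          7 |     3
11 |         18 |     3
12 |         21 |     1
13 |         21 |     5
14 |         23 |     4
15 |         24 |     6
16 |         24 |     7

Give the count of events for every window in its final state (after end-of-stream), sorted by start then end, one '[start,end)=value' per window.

i=0 t=1 v=1: → [0,5); WM=−∞
i=1 t=1 v=3: → [0,5); WM=−∞
i=2 t=1 v=5: → [0,5); WM=1
i=3 t=5 v=6: → [5,10); WM=1
i=4 t=6 v=3: → [5,10); WM=1
i=5 t=11 v=2: → [10,15); WM=11; [0,5) fires=3 [5,10) fires=2
i=6 t=3 v=9: DROP (t<11-2); WM=11
i=7 t=11 v=3: → [10,15); WM=11
i=8 t=12 v=2: → [10,15); WM=12
i=9 t=14 v=5: → [10,15); WM=12
i=10 t=7 v=3: DROP (t<12-2); WM=12
i=11 t=18 v=3: → [15,20); WM=18; [10,15) fires=4
i=12 t=21 v=1: → [20,25); WM=18
i=13 t=21 v=5: → [20,25); WM=18
i=14 t=23 v=4: → [20,25); WM=23; [15,20) fires=1
i=15 t=24 v=6: → [20,25); WM=23
i=16 t=24 v=7: → [20,25); WM=23

[0,5)=3 [5,10)=2 [10,15)=4 [15,20)=1 [20,25)=5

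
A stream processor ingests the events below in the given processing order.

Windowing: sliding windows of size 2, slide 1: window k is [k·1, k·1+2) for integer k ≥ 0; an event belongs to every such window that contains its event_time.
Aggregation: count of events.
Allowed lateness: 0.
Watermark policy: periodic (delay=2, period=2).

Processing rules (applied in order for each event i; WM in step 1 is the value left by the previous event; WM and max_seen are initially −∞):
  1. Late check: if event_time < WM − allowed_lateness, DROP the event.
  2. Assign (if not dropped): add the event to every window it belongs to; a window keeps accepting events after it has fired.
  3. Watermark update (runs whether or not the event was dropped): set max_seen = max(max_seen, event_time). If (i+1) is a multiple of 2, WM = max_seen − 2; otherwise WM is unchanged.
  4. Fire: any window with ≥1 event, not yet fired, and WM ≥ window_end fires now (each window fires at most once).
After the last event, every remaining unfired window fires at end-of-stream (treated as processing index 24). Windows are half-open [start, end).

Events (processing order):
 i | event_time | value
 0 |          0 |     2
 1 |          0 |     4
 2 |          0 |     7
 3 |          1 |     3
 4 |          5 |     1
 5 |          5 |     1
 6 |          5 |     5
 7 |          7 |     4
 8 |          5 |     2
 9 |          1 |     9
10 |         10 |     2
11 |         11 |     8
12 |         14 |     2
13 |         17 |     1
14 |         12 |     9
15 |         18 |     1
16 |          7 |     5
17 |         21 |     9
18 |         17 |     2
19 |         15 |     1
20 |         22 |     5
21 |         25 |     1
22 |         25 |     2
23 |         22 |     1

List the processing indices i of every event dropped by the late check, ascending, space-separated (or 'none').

9 14 16 18 19 23

i=0 t=0 v=2: → [0,2); WM=−∞
i=1 t=0 v=4: → [0,2); WM=-2
i=2 t=0 v=7: → [0,2); WM=-2
i=3 t=1 v=3: → [1,3),[0,2); WM=-1
i=4 t=5 v=1: → [5,7),[4,6); WM=-1
i=5 t=5 v=1: → [5,7),[4,6); WM=3; [0,2) fires=4 [1,3) fires=1
i=6 t=5 v=5: → [5,7),[4,6); WM=3
i=7 t=7 v=4: → [7,9),[6,8); WM=5
i=8 t=5 v=2: → [5,7),[4,6); WM=5
i=9 t=1 v=9: DROP (t<5-0); WM=5
i=10 t=10 v=2: → [10,12),[9,11); WM=5
i=11 t=11 v=8: → [11,13),[10,12); WM=9; [4,6) fires=4 [5,7) fires=4 [6,8) fires=1 [7,9) fires=1
i=12 t=14 v=2: → [14,16),[13,15); WM=9
i=13 t=17 v=1: → [17,19),[16,18); WM=15; [9,11) fires=1 [10,12) fires=2 [11,13) fires=1 [13,15) fires=1
i=14 t=12 v=9: DROP (t<15-0); WM=15
i=15 t=18 v=1: → [18,20),[17,19); WM=16; [14,16) fires=1
i=16 t=7 v=5: DROP (t<16-0); WM=16
i=17 t=21 v=9: → [21,23),[20,22); WM=19; [16,18) fires=1 [17,19) fires=2
i=18 t=17 v=2: DROP (t<19-0); WM=19
i=19 t=15 v=1: DROP (t<19-0); WM=19
i=20 t=22 v=5: → [22,24),[21,23); WM=19
i=21 t=25 v=1: → [25,27),[24,26); WM=23; [18,20) fires=1 [20,22) fires=1 [21,23) fires=2
i=22 t=25 v=2: → [25,27),[24,26); WM=23
i=23 t=22 v=1: DROP (t<23-0); WM=23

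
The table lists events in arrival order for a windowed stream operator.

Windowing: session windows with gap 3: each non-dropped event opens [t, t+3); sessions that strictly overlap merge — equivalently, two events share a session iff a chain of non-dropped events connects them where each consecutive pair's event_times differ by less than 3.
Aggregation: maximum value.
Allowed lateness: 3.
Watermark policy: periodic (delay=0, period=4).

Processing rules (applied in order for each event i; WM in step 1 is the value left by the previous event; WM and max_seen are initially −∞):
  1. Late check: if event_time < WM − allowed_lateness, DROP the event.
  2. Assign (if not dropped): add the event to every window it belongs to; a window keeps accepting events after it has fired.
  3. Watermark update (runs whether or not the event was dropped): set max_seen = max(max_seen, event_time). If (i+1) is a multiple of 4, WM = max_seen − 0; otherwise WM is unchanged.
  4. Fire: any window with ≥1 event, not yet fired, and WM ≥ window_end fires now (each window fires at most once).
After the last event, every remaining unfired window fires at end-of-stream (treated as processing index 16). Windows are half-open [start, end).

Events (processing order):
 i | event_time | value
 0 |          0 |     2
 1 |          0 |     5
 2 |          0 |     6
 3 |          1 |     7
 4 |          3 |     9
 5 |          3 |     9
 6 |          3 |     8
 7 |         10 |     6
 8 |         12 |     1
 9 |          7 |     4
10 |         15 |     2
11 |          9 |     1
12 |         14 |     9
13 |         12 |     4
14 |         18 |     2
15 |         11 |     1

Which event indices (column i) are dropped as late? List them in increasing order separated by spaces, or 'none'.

15

i=0 t=0 v=2: → [0,3); WM=−∞
i=1 t=0 v=5: → [0,3); WM=−∞
i=2 t=0 v=6: → [0,3); WM=−∞
i=3 t=1 v=7: → [0,4); WM=1
i=4 t=3 v=9: → [0,6); WM=1
i=5 t=3 v=9: → [0,6); WM=1
i=6 t=3 v=8: → [0,6); WM=1
i=7 t=10 v=6: → [10,13); WM=10
i=8 t=12 v=1: → [10,15); WM=10
i=9 t=7 v=4: → [7,10); WM=10
i=10 t=15 v=2: → [15,18); WM=10
i=11 t=9 v=1: → [7,15); WM=15
i=12 t=14 v=9: → [7,18); WM=15
i=13 t=12 v=4: → [7,18); WM=15
i=14 t=18 v=2: → [18,21); WM=15
i=15 t=11 v=1: DROP (t<15-3); WM=18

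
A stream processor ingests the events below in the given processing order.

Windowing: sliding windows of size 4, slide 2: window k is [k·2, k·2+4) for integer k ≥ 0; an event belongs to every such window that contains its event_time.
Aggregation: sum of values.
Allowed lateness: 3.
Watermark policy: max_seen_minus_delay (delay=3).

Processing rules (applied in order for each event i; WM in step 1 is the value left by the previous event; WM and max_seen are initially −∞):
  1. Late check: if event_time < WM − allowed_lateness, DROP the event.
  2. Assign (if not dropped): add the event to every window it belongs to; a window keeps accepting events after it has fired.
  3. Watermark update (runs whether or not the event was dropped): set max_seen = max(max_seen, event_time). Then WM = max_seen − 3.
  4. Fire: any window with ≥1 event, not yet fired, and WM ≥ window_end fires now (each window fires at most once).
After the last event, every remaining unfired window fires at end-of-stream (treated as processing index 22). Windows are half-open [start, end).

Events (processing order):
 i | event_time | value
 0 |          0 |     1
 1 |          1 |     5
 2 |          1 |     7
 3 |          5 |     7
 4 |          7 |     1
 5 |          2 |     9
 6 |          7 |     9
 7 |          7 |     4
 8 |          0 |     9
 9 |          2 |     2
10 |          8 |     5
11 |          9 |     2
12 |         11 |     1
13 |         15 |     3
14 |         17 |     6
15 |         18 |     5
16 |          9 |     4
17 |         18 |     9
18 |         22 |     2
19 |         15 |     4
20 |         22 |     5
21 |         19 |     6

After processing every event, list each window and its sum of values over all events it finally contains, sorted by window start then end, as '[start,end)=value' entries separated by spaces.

i=0 t=0 v=1: → [0,4); WM=-3
i=1 t=1 v=5: → [0,4); WM=-2
i=2 t=1 v=7: → [0,4); WM=-2
i=3 t=5 v=7: → [4,8),[2,6); WM=2
i=4 t=7 v=1: → [6,10),[4,8); WM=4; [0,4) fires=13
i=5 t=2 v=9: → [2,6),[0,4); WM=4
i=6 t=7 v=9: → [6,10),[4,8); WM=4
i=7 t=7 v=4: → [6,10),[4,8); WM=4
i=8 t=0 v=9: DROP (t<4-3); WM=4
i=9 t=2 v=2: → [2,6),[0,4); WM=4
i=10 t=8 v=5: → [8,12),[6,10); WM=5
i=11 t=9 v=2: → [8,12),[6,10); WM=6; [2,6) fires=18
i=12 t=11 v=1: → [10,14),[8,12); WM=8; [4,8) fires=21
i=13 t=15 v=3: → [14,18),[12,16); WM=12; [6,10) fires=21 [8,12) fires=8
i=14 t=17 v=6: → [16,20),[14,18); WM=14; [10,14) fires=1
i=15 t=18 v=5: → [18,22),[16,20); WM=15
i=16 t=9 v=4: DROP (t<15-3); WM=15
i=17 t=18 v=9: → [18,22),[16,20); WM=15
i=18 t=22 v=2: → [22,26),[20,24); WM=19; [12,16) fires=3 [14,18) fires=9
i=19 t=15 v=4: DROP (t<19-3); WM=19
i=20 t=22 v=5: → [22,26),[20,24); WM=19
i=21 t=19 v=6: → [18,22),[16,20); WM=19

[0,4)=24 [2,6)=18 [4,8)=21 [6,10)=21 [8,12)=8 [10,14)=1 [12,16)=3 [14,18)=9 [16,20)=26 [18,22)=20 [20,24)=7 [22,26)=7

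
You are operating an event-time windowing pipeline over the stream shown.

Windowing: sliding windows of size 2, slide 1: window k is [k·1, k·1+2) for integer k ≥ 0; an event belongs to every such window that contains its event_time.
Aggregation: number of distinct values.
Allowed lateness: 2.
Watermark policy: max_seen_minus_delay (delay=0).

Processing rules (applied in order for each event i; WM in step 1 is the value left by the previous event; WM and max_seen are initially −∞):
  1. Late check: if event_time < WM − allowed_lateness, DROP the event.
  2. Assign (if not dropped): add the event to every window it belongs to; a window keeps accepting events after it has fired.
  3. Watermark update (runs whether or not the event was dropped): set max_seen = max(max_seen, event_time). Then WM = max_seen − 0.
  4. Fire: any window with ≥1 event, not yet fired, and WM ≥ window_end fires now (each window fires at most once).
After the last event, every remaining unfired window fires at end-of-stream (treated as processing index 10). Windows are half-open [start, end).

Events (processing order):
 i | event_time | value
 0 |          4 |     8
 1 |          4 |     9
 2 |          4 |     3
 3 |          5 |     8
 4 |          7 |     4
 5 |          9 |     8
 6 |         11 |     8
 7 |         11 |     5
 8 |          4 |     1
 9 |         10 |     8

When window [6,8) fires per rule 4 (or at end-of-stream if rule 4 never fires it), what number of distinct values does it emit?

i=0 t=4 v=8: → [4,6),[3,5); WM=4
i=1 t=4 v=9: → [4,6),[3,5); WM=4
i=2 t=4 v=3: → [4,6),[3,5); WM=4
i=3 t=5 v=8: → [5,7),[4,6); WM=5; [3,5) fires=3
i=4 t=7 v=4: → [7,9),[6,8); WM=7; [4,6) fires=3 [5,7) fires=1
i=5 t=9 v=8: → [9,11),[8,10); WM=9; [6,8) fires=1 [7,9) fires=1
i=6 t=11 v=8: → [11,13),[10,12); WM=11; [8,10) fires=1 [9,11) fires=1
i=7 t=11 v=5: → [11,13),[10,12); WM=11
i=8 t=4 v=1: DROP (t<11-2); WM=11
i=9 t=10 v=8: → [10,12),[9,11); WM=11

1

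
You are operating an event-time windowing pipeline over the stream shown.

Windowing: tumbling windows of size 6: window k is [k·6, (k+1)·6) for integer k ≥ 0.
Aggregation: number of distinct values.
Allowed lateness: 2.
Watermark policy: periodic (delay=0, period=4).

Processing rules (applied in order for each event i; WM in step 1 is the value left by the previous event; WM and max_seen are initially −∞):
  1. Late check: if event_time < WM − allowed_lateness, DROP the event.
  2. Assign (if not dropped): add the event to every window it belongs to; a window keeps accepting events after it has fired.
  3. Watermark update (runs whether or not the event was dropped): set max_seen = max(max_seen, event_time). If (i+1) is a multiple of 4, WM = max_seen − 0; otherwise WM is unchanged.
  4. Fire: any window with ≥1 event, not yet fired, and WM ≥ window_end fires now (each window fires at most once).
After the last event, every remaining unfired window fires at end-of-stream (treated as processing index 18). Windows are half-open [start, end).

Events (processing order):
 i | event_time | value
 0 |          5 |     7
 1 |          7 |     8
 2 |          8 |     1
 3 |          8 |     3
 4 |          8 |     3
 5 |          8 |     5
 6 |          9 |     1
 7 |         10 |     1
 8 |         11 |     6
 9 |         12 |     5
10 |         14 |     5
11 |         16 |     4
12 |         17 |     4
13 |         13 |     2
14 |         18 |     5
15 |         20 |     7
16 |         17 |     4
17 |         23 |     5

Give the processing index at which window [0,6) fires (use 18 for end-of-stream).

3

i=0 t=5 v=7: → [0,6); WM=−∞
i=1 t=7 v=8: → [6,12); WM=−∞
i=2 t=8 v=1: → [6,12); WM=−∞
i=3 t=8 v=3: → [6,12); WM=8; [0,6) fires=1
i=4 t=8 v=3: → [6,12); WM=8
i=5 t=8 v=5: → [6,12); WM=8
i=6 t=9 v=1: → [6,12); WM=8
i=7 t=10 v=1: → [6,12); WM=10
i=8 t=11 v=6: → [6,12); WM=10
i=9 t=12 v=5: → [12,18); WM=10
i=10 t=14 v=5: → [12,18); WM=10
i=11 t=16 v=4: → [12,18); WM=16; [6,12) fires=5
i=12 t=17 v=4: → [12,18); WM=16
i=13 t=13 v=2: DROP (t<16-2); WM=16
i=14 t=18 v=5: → [18,24); WM=16
i=15 t=20 v=7: → [18,24); WM=20; [12,18) fires=2
i=16 t=17 v=4: DROP (t<20-2); WM=20
i=17 t=23 v=5: → [18,24); WM=20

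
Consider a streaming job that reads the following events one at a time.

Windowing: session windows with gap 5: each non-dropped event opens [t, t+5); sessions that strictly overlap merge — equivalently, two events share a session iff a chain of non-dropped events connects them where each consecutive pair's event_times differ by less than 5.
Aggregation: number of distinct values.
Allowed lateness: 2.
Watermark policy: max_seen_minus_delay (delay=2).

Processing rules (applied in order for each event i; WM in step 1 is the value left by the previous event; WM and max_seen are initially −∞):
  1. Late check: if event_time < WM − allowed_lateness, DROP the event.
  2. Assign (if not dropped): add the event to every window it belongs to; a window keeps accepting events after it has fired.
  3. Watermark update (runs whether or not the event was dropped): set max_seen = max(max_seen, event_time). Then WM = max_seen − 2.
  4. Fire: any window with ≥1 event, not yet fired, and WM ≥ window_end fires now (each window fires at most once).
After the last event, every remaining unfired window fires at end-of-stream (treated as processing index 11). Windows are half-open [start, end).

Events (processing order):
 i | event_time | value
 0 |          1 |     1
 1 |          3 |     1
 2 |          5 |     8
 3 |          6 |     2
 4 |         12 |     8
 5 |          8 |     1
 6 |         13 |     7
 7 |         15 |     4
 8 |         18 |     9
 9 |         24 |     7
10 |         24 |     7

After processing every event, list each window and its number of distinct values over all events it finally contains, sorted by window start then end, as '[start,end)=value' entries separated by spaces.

[1,23)=6 [24,29)=1

i=0 t=1 v=1: → [1,6); WM=-1
i=1 t=3 v=1: → [1,8); WM=1
i=2 t=5 v=8: → [1,10); WM=3
i=3 t=6 v=2: → [1,11); WM=4
i=4 t=12 v=8: → [12,17); WM=10
i=5 t=8 v=1: → [1,17); WM=10
i=6 t=13 v=7: → [1,18); WM=11
i=7 t=15 v=4: → [1,20); WM=13
i=8 t=18 v=9: → [1,23); WM=16
i=9 t=24 v=7: → [24,29); WM=22
i=10 t=24 v=7: → [24,29); WM=22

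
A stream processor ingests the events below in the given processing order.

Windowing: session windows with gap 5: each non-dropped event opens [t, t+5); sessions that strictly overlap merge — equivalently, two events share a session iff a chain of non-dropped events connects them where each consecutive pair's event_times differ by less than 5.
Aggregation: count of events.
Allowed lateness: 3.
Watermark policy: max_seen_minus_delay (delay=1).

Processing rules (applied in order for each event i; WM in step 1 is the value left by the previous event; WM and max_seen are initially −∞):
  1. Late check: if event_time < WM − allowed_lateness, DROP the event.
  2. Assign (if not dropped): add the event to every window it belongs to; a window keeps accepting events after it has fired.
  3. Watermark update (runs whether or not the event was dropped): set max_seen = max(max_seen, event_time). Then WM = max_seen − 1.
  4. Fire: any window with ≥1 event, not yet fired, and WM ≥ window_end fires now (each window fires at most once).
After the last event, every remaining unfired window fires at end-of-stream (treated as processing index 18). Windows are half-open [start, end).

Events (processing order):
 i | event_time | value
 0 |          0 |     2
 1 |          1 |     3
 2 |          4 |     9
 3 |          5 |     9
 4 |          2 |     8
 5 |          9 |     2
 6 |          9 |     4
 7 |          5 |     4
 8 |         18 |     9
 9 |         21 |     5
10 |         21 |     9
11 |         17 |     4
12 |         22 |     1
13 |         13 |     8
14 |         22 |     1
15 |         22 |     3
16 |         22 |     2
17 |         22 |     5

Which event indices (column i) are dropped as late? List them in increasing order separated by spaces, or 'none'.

13

i=0 t=0 v=2: → [0,5); WM=-1
i=1 t=1 v=3: → [0,6); WM=0
i=2 t=4 v=9: → [0,9); WM=3
i=3 t=5 v=9: → [0,10); WM=4
i=4 t=2 v=8: → [0,10); WM=4
i=5 t=9 v=2: → [0,14); WM=8
i=6 t=9 v=4: → [0,14); WM=8
i=7 t=5 v=4: → [0,14); WM=8
i=8 t=18 v=9: → [18,23); WM=17
i=9 t=21 v=5: → [18,26); WM=20
i=10 t=21 v=9: → [18,26); WM=20
i=11 t=17 v=4: → [17,26); WM=20
i=12 t=22 v=1: → [17,27); WM=21
i=13 t=13 v=8: DROP (t<21-3); WM=21
i=14 t=22 v=1: → [17,27); WM=21
i=15 t=22 v=3: → [17,27); WM=21
i=16 t=22 v=2: → [17,27); WM=21
i=17 t=22 v=5: → [17,27); WM=21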